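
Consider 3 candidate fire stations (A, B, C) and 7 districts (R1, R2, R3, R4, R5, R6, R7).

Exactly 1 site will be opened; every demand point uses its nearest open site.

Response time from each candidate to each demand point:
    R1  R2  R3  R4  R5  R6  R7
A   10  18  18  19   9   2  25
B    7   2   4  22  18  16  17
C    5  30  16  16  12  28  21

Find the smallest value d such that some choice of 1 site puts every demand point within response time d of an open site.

Open {B}.
  Farthest demand point is R4 at response time 22 (to B); all others are ≤ 22.
With {A} the worst case is 25.
With {C} the worst case is 30.
No size-1 selection achieves below 22.

22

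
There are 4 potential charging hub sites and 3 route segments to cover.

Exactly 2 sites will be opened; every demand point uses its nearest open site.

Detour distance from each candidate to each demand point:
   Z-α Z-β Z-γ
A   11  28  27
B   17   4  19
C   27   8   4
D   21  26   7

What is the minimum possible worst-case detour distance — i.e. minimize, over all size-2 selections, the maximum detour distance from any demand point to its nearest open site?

11

Open {A, C}.
  Farthest demand point is Z-α at detour distance 11 (to A); all others are ≤ 11.
With {B, C} the worst case is 17.
With {B, D} the worst case is 17.
No size-2 selection achieves below 11.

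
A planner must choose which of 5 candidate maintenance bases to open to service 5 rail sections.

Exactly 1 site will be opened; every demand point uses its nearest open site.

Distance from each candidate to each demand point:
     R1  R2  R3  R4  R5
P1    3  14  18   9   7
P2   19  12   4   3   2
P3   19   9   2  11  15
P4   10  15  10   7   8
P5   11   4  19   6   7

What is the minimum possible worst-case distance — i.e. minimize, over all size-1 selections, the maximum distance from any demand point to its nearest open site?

15

Open {P4}.
  Farthest demand point is R2 at distance 15 (to P4); all others are ≤ 15.
With {P1} the worst case is 18.
With {P2} the worst case is 19.
No size-1 selection achieves below 15.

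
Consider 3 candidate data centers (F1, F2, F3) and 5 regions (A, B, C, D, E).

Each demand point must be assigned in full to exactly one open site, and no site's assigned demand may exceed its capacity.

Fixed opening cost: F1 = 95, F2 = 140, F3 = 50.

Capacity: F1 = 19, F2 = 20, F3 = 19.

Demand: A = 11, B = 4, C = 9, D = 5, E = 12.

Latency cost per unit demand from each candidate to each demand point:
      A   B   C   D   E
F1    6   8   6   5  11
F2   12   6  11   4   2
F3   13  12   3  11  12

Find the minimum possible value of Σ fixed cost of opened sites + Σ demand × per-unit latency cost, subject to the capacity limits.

Open {F1, F2, F3}; cheapest assignment that respects the capacities:
  F1 (cap 19, load 16): A, D — cost 11×6 + 5×5 = 91
  F2 (cap 20, load 16): B, E — cost 4×6 + 12×2 = 48
  F3 (cap 19, load 9): C — cost 9×3 = 27
  Shipping 166, fixed 285 → total 451.
  Any other capacity-feasible assignment to {F1, F2, F3} ships for at least 166.
Total demand is 41 and no other set of sites has combined capacity ≥ 41, so {F1, F2, F3} is the only feasible choice of open sites. Minimum: 451.

451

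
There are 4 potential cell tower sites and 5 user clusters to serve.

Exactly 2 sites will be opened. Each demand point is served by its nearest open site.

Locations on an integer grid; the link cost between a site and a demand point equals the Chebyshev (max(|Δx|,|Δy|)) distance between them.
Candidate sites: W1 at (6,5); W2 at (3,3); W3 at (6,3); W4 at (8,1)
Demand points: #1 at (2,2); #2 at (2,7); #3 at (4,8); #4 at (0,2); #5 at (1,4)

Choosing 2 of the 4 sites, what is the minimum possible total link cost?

Open {W1, W2}.
  #1→W2 1, #2→W1 4, #3→W1 3, #4→W2 3, #5→W2 2  ⇒ total 13.
Compare {W2, W3}: total 15.
Compare {W2, W4}: total 15.
No size-2 selection does better; minimum is 13.

13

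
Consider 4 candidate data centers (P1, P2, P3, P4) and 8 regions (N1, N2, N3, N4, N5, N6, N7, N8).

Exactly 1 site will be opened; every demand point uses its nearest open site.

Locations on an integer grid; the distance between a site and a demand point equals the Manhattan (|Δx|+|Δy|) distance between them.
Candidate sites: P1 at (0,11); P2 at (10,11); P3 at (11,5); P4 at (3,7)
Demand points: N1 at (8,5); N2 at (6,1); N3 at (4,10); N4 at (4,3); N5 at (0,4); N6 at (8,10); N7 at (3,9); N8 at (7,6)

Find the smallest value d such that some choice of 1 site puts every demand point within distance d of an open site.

Open {P4}.
  Farthest demand point is N2 at distance 9 (to P4); all others are ≤ 9.
With {P3} the worst case is 12.
With {P1} the worst case is 16.
No size-1 selection achieves below 9.

9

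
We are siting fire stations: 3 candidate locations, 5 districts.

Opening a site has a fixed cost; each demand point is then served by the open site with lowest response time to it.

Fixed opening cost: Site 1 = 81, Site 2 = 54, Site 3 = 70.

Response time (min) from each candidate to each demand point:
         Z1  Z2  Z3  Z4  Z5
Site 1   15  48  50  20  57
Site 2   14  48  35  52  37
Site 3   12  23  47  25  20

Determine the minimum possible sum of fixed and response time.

197

Open {Site 3}: assign each demand point to its cheapest open site.
  Z1→Site 3 12, Z2→Site 3 23, Z3→Site 3 47, Z4→Site 3 25, Z5→Site 3 20
  response time 127, fixed 70 → total 197.
Compare {Site 2, Site 3}: response time 115 + fixed 124 = 239.
Compare {Site 2}: response time 186 + fixed 54 = 240.
Compare {Site 1}: response time 190 + fixed 81 = 271.
All other subsets cost ≥ 239. Minimum total cost: 197.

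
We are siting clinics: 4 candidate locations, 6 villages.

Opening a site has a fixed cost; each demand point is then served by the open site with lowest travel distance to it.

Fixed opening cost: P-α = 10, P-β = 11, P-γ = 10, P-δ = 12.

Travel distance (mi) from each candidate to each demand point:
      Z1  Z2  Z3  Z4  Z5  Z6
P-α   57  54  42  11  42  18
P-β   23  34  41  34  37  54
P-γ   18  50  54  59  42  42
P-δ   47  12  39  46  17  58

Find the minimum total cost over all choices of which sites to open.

Open {P-α, P-γ, P-δ}: assign each demand point to its cheapest open site.
  Z1→P-γ 18, Z2→P-δ 12, Z3→P-δ 39, Z4→P-α 11, Z5→P-δ 17, Z6→P-α 18
  travel distance 115, fixed 32 → total 147.
Compare {P-α, P-β, P-δ}: travel distance 120 + fixed 33 = 153.
Compare {P-α, P-β, P-γ, P-δ}: travel distance 115 + fixed 43 = 158.
Compare {P-α, P-δ}: travel distance 144 + fixed 22 = 166.
All other subsets cost ≥ 153. Minimum total cost: 147.

147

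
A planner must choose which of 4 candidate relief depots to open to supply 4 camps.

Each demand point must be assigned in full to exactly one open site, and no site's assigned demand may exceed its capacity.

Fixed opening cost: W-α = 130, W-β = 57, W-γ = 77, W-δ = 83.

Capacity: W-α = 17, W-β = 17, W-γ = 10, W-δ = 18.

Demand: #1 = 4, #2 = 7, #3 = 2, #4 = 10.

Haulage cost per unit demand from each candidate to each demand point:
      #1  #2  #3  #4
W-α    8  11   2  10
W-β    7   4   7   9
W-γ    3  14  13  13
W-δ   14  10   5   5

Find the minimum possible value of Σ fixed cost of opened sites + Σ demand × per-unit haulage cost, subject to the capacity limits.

256

Open {W-β, W-δ}; cheapest assignment that respects the capacities:
  W-β (cap 17, load 11): #1, #2 — cost 4×7 + 7×4 = 56
  W-δ (cap 18, load 12): #3, #4 — cost 2×5 + 10×5 = 60
  Shipping 116, fixed 140 → total 256.
  Any other capacity-feasible assignment to {W-β, W-δ} ships for at least 116.
Compare {W-β, W-γ}: its best feasible assignment gives total 290.
Compare {W-β, W-γ, W-δ}: its best feasible assignment gives total 317.
Every other set of open sites that can feasibly serve all demand totals ≥ 290 even under its best assignment. Minimum: 256.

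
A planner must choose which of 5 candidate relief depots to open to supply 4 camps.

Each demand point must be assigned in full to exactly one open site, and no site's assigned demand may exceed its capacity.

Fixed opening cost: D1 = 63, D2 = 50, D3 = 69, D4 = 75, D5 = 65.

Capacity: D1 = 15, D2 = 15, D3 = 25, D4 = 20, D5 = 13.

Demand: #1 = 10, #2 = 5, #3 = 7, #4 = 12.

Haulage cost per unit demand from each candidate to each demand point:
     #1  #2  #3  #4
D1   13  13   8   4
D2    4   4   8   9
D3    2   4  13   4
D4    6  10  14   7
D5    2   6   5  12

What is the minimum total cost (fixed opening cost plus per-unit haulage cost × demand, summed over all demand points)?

Open {D2, D3}; cheapest assignment that respects the capacities:
  D2 (cap 15, load 12): #2, #3 — cost 5×4 + 7×8 = 76
  D3 (cap 25, load 22): #1, #4 — cost 10×2 + 12×4 = 68
  Shipping 144, fixed 119 → total 263.
  Any other capacity-feasible assignment to {D2, D3} ships for at least 144.
Compare {D3, D5}: its best feasible assignment gives total 267.
Compare {D2, D3, D5}: its best feasible assignment gives total 307.
Every other set of open sites that can feasibly serve all demand totals ≥ 267 even under its best assignment. Minimum: 263.

263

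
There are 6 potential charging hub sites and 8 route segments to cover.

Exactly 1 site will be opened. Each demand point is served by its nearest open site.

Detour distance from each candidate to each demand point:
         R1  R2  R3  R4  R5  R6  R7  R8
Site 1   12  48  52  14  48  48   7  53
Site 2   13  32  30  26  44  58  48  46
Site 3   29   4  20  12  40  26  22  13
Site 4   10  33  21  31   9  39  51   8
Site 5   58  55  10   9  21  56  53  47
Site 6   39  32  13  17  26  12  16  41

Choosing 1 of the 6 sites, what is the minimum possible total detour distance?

Open {Site 3}.
  R1→Site 3 29, R2→Site 3 4, R3→Site 3 20, R4→Site 3 12, R5→Site 3 40, R6→Site 3 26, R7→Site 3 22, R8→Site 3 13  ⇒ total 166.
Compare {Site 6}: total 196.
Compare {Site 4}: total 202.
No size-1 selection does better; minimum is 166.

166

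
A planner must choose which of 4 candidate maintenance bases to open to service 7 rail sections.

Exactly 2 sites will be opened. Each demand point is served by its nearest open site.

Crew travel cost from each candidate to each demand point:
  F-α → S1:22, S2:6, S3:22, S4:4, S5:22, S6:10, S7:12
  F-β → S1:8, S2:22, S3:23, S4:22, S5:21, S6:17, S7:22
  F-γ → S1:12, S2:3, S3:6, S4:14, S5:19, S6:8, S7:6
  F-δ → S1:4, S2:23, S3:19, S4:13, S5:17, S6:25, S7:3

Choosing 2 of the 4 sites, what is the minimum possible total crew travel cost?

Open {F-γ, F-δ}.
  S1→F-δ 4, S2→F-γ 3, S3→F-γ 6, S4→F-δ 13, S5→F-δ 17, S6→F-γ 8, S7→F-δ 3  ⇒ total 54.
Compare {F-α, F-γ}: total 58.
Compare {F-α, F-δ}: total 63.
No size-2 selection does better; minimum is 54.

54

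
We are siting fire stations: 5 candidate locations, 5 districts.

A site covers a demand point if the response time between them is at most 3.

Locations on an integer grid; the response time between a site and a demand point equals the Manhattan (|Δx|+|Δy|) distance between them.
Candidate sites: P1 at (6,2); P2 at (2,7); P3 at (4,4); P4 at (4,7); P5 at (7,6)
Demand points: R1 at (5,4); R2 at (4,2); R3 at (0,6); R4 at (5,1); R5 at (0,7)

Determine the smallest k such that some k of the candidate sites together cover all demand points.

2

Coverage sets (demand points within 3 of each site):
  P1: {R1, R2, R4}
  P2: {R3, R5}
  P3: {R1, R2}
  P4: {}
  P5: {}
No single site covers all 5 demand points.
But {P1, P2} covers everything, so the minimum is 2.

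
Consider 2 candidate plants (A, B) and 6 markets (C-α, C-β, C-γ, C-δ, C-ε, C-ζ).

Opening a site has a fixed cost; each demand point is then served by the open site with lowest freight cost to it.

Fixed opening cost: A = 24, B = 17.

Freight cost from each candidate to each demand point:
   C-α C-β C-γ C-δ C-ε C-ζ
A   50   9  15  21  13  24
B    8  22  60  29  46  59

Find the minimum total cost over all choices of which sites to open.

Open {A, B}: assign each demand point to its cheapest open site.
  C-α→B 8, C-β→A 9, C-γ→A 15, C-δ→A 21, C-ε→A 13, C-ζ→A 24
  freight cost 90, fixed 41 → total 131.
Compare {A}: freight cost 132 + fixed 24 = 156.
Compare {B}: freight cost 224 + fixed 17 = 241.

131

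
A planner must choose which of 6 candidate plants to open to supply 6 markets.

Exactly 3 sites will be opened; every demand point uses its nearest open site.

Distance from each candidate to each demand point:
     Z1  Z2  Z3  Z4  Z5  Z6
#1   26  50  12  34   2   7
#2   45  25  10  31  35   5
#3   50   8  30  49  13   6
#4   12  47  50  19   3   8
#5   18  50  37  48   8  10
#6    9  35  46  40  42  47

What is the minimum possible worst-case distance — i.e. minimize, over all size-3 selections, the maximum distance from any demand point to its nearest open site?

Open {#1, #3, #4}.
  Farthest demand point is Z4 at distance 19 (to #4); all others are ≤ 19.
With {#2, #3, #4} the worst case is 19.
With {#1, #2, #4} the worst case is 25.
No size-3 selection achieves below 19.

19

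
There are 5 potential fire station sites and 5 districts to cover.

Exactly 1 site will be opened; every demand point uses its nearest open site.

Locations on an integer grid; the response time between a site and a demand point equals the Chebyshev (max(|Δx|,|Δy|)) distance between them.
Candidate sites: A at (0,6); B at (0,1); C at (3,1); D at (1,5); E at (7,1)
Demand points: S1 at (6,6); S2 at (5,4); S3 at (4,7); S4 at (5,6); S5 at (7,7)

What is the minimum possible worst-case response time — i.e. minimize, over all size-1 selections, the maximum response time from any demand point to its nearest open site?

6

Open {C}.
  Farthest demand point is S3 at response time 6 (to C); all others are ≤ 6.
With {D} the worst case is 6.
With {E} the worst case is 6.
No size-1 selection achieves below 6.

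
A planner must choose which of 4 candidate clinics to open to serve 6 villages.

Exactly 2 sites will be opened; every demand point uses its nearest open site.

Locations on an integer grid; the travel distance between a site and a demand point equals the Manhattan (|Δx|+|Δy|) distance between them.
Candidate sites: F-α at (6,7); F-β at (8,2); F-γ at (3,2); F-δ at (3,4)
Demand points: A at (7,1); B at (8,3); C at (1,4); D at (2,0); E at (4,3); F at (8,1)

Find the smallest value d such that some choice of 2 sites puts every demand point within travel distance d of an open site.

4

Open {F-β, F-γ}.
  Farthest demand point is C at travel distance 4 (to F-γ); all others are ≤ 4.
With {F-β, F-δ} the worst case is 5.
With {F-α, F-γ} the worst case is 6.
No size-2 selection achieves below 4.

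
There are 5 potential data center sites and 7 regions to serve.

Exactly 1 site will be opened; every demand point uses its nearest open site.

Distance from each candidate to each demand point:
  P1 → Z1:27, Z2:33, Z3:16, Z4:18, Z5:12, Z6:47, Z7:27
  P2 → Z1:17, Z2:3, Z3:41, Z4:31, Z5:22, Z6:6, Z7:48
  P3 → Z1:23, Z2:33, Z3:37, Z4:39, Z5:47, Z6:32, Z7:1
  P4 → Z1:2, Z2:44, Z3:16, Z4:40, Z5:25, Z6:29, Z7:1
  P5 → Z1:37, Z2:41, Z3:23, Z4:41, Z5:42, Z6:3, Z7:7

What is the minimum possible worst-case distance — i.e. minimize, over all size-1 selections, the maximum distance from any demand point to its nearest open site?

Open {P5}.
  Farthest demand point is Z5 at distance 42 (to P5); all others are ≤ 42.
With {P4} the worst case is 44.
With {P1} the worst case is 47.
No size-1 selection achieves below 42.

42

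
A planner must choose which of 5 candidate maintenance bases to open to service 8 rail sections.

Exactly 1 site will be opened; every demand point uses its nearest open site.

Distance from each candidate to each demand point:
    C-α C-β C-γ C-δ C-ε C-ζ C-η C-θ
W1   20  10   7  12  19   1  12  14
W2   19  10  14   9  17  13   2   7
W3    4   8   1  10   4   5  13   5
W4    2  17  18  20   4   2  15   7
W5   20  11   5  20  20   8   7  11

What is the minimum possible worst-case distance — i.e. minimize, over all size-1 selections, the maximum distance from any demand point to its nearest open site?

13

Open {W3}.
  Farthest demand point is C-η at distance 13 (to W3); all others are ≤ 13.
With {W2} the worst case is 19.
With {W1} the worst case is 20.
No size-1 selection achieves below 13.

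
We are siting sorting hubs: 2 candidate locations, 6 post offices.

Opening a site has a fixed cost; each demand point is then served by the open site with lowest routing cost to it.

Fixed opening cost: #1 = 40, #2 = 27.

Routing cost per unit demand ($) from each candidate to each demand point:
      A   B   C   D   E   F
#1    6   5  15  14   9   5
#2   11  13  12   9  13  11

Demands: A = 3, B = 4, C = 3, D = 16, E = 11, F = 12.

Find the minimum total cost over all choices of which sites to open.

444

Open {#1, #2}: assign each demand point to its cheapest open site.
  A→#1 3×6=18, B→#1 4×5=20, C→#2 3×12=36, D→#2 16×9=144, E→#1 11×9=99, F→#1 12×5=60
  routing cost 377, fixed 67 → total 444.
Compare {#1}: routing cost 466 + fixed 40 = 506.
Compare {#2}: routing cost 540 + fixed 27 = 567.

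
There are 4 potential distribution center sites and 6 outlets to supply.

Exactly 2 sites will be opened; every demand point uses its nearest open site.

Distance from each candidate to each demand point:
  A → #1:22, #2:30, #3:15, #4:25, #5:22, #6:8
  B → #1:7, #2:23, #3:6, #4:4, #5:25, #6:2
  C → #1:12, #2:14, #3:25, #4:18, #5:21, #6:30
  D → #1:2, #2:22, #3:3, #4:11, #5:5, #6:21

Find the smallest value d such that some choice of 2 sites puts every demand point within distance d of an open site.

Open {A, C}.
  Farthest demand point is #5 at distance 21 (to C); all others are ≤ 21.
With {B, C} the worst case is 21.
With {C, D} the worst case is 21.
No size-2 selection achieves below 21.

21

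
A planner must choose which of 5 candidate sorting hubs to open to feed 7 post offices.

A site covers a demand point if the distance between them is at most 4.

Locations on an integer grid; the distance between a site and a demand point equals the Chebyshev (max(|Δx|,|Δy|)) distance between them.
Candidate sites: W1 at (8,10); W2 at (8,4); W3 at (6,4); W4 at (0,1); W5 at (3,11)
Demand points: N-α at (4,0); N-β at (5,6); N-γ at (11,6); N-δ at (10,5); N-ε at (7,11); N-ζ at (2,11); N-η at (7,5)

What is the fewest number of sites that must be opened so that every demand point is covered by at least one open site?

Coverage sets (demand points within 4 of each site):
  W1: {N-β, N-γ, N-ε}
  W2: {N-α, N-β, N-γ, N-δ, N-η}
  W3: {N-α, N-β, N-δ, N-η}
  W4: {N-α}
  W5: {N-ε, N-ζ}
No single site covers all 7 demand points.
But {W2, W5} covers everything, so the minimum is 2.

2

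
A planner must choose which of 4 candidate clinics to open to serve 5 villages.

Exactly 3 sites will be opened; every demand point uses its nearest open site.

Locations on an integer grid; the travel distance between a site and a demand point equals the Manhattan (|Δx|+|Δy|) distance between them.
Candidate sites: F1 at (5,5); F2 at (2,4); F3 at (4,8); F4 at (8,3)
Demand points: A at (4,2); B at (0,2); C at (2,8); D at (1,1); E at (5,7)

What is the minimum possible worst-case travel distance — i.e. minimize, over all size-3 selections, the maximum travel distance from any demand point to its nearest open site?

Open {F1, F2, F3}.
  Farthest demand point is A at travel distance 4 (to F1); all others are ≤ 4.
With {F1, F2, F4} the worst case is 4.
With {F2, F3, F4} the worst case is 4.
No size-3 selection achieves below 4.

4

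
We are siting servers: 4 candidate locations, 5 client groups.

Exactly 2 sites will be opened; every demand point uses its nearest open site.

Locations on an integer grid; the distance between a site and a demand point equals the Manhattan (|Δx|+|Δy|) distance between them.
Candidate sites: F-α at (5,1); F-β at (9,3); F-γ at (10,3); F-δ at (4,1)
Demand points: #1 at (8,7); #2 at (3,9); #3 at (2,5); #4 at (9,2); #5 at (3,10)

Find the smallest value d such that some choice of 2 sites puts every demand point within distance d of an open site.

Open {F-α, F-δ}.
  Farthest demand point is #5 at distance 10 (to F-δ); all others are ≤ 10.
With {F-β, F-δ} the worst case is 10.
With {F-γ, F-δ} the worst case is 10.
No size-2 selection achieves below 10.

10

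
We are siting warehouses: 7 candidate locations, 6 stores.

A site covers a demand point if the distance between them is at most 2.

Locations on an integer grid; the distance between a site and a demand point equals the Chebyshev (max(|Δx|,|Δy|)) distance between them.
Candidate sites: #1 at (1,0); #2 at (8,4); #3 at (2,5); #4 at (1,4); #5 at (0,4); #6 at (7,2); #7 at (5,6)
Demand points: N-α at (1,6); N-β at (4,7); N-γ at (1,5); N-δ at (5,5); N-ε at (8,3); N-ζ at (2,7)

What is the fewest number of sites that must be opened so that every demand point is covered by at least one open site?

3

Coverage sets (demand points within 2 of each site):
  #1: {}
  #2: {N-ε}
  #3: {N-α, N-β, N-γ, N-ζ}
  #4: {N-α, N-γ}
  #5: {N-α, N-γ}
  #6: {N-ε}
  #7: {N-β, N-δ}
No 2 sites suffice: every size-2 union leaves at least one demand point uncovered.
But {#2, #3, #7} covers everything, so the minimum is 3.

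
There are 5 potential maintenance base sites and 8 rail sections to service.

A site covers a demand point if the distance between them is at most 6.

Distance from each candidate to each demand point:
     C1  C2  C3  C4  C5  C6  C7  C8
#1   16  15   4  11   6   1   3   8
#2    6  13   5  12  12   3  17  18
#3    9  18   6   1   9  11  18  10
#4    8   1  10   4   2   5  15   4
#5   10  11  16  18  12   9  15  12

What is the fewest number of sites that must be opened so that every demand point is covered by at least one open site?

Coverage sets (demand points within 6 of each site):
  #1: {C3, C5, C6, C7}
  #2: {C1, C3, C6}
  #3: {C3, C4}
  #4: {C2, C4, C5, C6, C8}
  #5: {}
No 2 sites suffice: every size-2 union leaves at least one demand point uncovered.
But {#1, #2, #4} covers everything, so the minimum is 3.

3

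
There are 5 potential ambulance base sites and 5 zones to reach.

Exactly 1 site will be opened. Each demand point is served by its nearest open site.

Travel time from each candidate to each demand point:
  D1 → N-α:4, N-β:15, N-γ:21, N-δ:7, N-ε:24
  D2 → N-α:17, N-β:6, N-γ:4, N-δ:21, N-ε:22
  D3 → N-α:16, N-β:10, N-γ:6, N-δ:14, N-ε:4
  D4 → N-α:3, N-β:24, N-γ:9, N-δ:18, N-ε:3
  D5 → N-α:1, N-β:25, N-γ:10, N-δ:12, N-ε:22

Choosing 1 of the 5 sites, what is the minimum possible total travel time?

Open {D3}.
  N-α→D3 16, N-β→D3 10, N-γ→D3 6, N-δ→D3 14, N-ε→D3 4  ⇒ total 50.
Compare {D4}: total 57.
Compare {D2}: total 70.
No size-1 selection does better; minimum is 50.

50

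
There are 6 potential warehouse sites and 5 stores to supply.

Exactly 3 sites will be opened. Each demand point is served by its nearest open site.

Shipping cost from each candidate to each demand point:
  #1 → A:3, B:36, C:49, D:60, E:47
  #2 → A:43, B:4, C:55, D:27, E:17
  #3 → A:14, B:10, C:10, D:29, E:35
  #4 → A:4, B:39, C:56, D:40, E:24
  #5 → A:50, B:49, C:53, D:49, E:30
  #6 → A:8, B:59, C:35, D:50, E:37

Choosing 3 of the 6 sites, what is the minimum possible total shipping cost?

61

Open {#1, #2, #3}.
  A→#1 3, B→#2 4, C→#3 10, D→#2 27, E→#2 17  ⇒ total 61.
Compare {#2, #3, #4}: total 62.
Compare {#2, #3, #6}: total 66.
No size-3 selection does better; minimum is 61.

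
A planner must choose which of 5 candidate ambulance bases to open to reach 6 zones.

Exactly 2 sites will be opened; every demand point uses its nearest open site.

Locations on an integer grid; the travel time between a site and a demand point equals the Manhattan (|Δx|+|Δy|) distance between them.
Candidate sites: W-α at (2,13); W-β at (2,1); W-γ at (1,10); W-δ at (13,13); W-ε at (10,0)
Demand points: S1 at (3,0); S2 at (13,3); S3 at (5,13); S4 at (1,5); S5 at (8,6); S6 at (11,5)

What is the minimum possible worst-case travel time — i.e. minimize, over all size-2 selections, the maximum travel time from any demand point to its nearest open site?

8

Open {W-γ, W-ε}.
  Farthest demand point is S5 at travel time 8 (to W-ε); all others are ≤ 8.
With {W-α, W-ε} the worst case is 9.
With {W-β, W-δ} the worst case is 11.
No size-2 selection achieves below 8.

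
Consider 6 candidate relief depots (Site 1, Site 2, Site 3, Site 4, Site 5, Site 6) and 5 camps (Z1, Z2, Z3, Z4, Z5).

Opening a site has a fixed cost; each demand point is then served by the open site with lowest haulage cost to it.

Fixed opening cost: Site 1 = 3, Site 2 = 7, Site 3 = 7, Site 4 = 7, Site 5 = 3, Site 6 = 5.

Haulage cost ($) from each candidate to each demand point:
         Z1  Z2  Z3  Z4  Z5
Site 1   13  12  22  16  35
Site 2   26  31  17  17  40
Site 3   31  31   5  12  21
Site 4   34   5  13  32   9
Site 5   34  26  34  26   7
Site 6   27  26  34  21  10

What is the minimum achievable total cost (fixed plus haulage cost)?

61

Open {Site 1, Site 3, Site 4}: assign each demand point to its cheapest open site.
  Z1→Site 1 13, Z2→Site 4 5, Z3→Site 3 5, Z4→Site 3 12, Z5→Site 4 9
  haulage cost 44, fixed 17 → total 61.
Compare {Site 1, Site 3, Site 5}: haulage cost 49 + fixed 13 = 62.
Compare {Site 1, Site 3, Site 4, Site 5}: haulage cost 42 + fixed 20 = 62.
Compare {Site 1, Site 4}: haulage cost 56 + fixed 10 = 66.
All other subsets cost ≥ 62. Minimum total cost: 61.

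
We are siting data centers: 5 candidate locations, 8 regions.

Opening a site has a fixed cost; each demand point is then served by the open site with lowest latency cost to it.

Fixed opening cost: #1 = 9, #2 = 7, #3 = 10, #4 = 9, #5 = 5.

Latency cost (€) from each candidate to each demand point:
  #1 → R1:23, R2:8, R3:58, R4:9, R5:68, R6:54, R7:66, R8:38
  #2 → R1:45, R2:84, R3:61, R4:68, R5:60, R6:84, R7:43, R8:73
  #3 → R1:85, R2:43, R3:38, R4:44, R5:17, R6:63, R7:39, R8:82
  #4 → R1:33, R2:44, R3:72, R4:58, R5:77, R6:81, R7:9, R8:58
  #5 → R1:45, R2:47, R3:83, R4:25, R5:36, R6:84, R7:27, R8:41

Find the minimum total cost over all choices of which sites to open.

Open {#1, #3, #4}: assign each demand point to its cheapest open site.
  R1→#1 23, R2→#1 8, R3→#3 38, R4→#1 9, R5→#3 17, R6→#1 54, R7→#4 9, R8→#1 38
  latency cost 196, fixed 28 → total 224.
Compare {#1, #3, #4, #5}: latency cost 196 + fixed 33 = 229.
Compare {#1, #2, #3, #4}: latency cost 196 + fixed 35 = 231.
Compare {#1, #2, #3, #4, #5}: latency cost 196 + fixed 40 = 236.
All other subsets cost ≥ 229. Minimum total cost: 224.

224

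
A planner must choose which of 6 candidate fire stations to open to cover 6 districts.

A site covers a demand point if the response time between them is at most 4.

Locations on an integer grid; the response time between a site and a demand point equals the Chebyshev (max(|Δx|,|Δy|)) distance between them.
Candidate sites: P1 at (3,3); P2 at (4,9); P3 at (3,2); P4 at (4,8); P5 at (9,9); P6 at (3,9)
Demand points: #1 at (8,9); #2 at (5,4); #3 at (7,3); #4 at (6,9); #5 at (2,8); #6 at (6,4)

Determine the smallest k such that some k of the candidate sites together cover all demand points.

2

Coverage sets (demand points within 4 of each site):
  P1: {#2, #3, #6}
  P2: {#1, #4, #5}
  P3: {#2, #3, #6}
  P4: {#1, #2, #4, #5, #6}
  P5: {#1, #4}
  P6: {#4, #5}
No single site covers all 6 demand points.
But {P1, P2} covers everything, so the minimum is 2.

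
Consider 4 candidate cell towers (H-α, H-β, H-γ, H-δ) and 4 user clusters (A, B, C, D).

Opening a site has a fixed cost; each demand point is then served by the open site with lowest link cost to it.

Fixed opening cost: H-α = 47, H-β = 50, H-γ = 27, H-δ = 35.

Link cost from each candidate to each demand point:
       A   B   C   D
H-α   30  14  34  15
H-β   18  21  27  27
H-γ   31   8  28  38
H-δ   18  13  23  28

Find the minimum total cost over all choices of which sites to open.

Open {H-δ}: assign each demand point to its cheapest open site.
  A→H-δ 18, B→H-δ 13, C→H-δ 23, D→H-δ 28
  link cost 82, fixed 35 → total 117.
Compare {H-γ}: link cost 105 + fixed 27 = 132.
Compare {H-γ, H-δ}: link cost 77 + fixed 62 = 139.
Compare {H-α}: link cost 93 + fixed 47 = 140.
All other subsets cost ≥ 132. Minimum total cost: 117.

117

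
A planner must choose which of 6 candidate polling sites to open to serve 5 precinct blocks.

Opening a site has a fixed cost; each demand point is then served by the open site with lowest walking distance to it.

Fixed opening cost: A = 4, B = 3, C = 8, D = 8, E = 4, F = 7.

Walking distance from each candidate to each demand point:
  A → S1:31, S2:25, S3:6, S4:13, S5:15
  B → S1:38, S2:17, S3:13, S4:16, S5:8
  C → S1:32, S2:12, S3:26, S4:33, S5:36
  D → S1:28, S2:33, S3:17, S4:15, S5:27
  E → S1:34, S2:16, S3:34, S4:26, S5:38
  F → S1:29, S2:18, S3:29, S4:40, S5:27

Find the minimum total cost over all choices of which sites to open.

82

Open {A, B}: assign each demand point to its cheapest open site.
  S1→A 31, S2→B 17, S3→A 6, S4→A 13, S5→B 8
  walking distance 75, fixed 7 → total 82.
Compare {A, B, C}: walking distance 70 + fixed 15 = 85.
Compare {A, B, E}: walking distance 74 + fixed 11 = 85.
Compare {A, B, D}: walking distance 72 + fixed 15 = 87.
All other subsets cost ≥ 85. Minimum total cost: 82.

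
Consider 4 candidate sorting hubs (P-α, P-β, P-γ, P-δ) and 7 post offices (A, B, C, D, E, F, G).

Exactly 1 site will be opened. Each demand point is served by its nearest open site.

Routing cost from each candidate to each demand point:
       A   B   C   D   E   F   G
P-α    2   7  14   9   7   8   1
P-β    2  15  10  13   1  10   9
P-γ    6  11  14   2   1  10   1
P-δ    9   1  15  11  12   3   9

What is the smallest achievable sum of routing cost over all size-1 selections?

45

Open {P-γ}.
  A→P-γ 6, B→P-γ 11, C→P-γ 14, D→P-γ 2, E→P-γ 1, F→P-γ 10, G→P-γ 1  ⇒ total 45.
Compare {P-α}: total 48.
Compare {P-β}: total 60.
No size-1 selection does better; minimum is 45.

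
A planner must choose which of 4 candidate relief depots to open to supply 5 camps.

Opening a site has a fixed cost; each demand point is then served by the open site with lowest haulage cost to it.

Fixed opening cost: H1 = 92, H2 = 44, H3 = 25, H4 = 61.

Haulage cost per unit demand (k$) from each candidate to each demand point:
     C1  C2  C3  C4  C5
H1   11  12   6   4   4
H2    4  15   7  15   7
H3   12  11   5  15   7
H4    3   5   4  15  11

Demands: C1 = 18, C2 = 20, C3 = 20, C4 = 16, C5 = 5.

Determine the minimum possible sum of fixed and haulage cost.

Open {H1, H4}: assign each demand point to its cheapest open site.
  C1→H4 18×3=54, C2→H4 20×5=100, C3→H4 20×4=80, C4→H1 16×4=64, C5→H1 5×4=20
  haulage cost 318, fixed 153 → total 471.
Compare {H1, H3, H4}: haulage cost 318 + fixed 178 = 496.
Compare {H1, H2, H4}: haulage cost 318 + fixed 197 = 515.
Compare {H1, H2, H3, H4}: haulage cost 318 + fixed 222 = 540.
All other subsets cost ≥ 496. Minimum total cost: 471.

471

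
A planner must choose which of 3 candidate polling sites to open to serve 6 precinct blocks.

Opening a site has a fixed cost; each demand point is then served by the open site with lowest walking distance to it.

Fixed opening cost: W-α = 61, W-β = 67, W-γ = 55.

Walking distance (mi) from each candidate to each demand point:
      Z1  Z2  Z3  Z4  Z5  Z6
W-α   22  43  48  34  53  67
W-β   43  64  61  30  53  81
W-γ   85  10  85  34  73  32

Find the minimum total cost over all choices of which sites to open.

Open {W-α, W-γ}: assign each demand point to its cheapest open site.
  Z1→W-α 22, Z2→W-γ 10, Z3→W-α 48, Z4→W-α 34, Z5→W-α 53, Z6→W-γ 32
  walking distance 199, fixed 116 → total 315.
Compare {W-α}: walking distance 267 + fixed 61 = 328.
Compare {W-β, W-γ}: walking distance 229 + fixed 122 = 351.
Compare {W-γ}: walking distance 319 + fixed 55 = 374.
All other subsets cost ≥ 328. Minimum total cost: 315.

315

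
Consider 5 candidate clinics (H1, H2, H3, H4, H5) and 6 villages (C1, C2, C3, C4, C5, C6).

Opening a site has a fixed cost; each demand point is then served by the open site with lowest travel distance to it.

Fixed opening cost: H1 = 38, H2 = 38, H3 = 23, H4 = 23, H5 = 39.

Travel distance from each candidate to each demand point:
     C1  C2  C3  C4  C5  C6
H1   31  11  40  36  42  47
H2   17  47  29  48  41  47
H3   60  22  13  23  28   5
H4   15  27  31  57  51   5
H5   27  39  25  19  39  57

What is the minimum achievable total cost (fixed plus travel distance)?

152

Open {H3, H4}: assign each demand point to its cheapest open site.
  C1→H4 15, C2→H3 22, C3→H3 13, C4→H3 23, C5→H3 28, C6→H3 5
  travel distance 106, fixed 46 → total 152.
Compare {H2, H3}: travel distance 108 + fixed 61 = 169.
Compare {H1, H3}: travel distance 111 + fixed 61 = 172.
Compare {H3}: travel distance 151 + fixed 23 = 174.
All other subsets cost ≥ 169. Minimum total cost: 152.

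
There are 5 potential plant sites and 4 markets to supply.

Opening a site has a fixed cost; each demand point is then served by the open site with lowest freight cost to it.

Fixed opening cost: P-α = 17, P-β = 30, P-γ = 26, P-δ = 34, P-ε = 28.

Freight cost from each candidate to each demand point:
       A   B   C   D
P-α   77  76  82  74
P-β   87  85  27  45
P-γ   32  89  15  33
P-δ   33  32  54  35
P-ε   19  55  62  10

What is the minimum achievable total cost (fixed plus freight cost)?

153

Open {P-γ, P-ε}: assign each demand point to its cheapest open site.
  A→P-ε 19, B→P-ε 55, C→P-γ 15, D→P-ε 10
  freight cost 99, fixed 54 → total 153.
Compare {P-γ, P-δ, P-ε}: freight cost 76 + fixed 88 = 164.
Compare {P-β, P-ε}: freight cost 111 + fixed 58 = 169.
Compare {P-α, P-γ, P-ε}: freight cost 99 + fixed 71 = 170.
All other subsets cost ≥ 164. Minimum total cost: 153.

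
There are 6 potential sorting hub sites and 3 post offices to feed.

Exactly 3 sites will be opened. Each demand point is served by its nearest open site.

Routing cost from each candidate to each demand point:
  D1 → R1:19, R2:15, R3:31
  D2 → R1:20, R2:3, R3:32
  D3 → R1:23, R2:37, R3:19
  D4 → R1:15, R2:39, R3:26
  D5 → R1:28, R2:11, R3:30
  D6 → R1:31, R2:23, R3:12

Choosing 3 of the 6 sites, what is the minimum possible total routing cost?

Open {D2, D4, D6}.
  R1→D4 15, R2→D2 3, R3→D6 12  ⇒ total 30.
Compare {D1, D2, D6}: total 34.
Compare {D2, D3, D6}: total 35.
No size-3 selection does better; minimum is 30.

30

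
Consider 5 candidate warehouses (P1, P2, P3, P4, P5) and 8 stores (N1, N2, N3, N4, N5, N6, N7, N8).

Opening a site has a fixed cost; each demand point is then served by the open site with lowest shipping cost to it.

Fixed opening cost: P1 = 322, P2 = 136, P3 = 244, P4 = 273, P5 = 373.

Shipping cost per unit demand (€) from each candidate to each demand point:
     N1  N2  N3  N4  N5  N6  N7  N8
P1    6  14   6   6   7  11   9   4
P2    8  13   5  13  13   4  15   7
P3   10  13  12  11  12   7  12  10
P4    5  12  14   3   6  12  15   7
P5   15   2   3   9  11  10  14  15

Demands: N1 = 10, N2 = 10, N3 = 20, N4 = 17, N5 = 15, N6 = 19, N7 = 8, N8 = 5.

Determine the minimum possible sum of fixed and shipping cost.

1051

Open {P2, P4}: assign each demand point to its cheapest open site.
  N1→P4 10×5=50, N2→P4 10×12=120, N3→P2 20×5=100, N4→P4 17×3=51, N5→P4 15×6=90, N6→P2 19×4=76, N7→P2 8×15=120, N8→P2 5×7=35
  shipping cost 642, fixed 409 → total 1051.
Compare {P2}: shipping cost 957 + fixed 136 = 1093.
Compare {P1, P2}: shipping cost 665 + fixed 458 = 1123.
Compare {P1}: shipping cost 828 + fixed 322 = 1150.
All other subsets cost ≥ 1093. Minimum total cost: 1051.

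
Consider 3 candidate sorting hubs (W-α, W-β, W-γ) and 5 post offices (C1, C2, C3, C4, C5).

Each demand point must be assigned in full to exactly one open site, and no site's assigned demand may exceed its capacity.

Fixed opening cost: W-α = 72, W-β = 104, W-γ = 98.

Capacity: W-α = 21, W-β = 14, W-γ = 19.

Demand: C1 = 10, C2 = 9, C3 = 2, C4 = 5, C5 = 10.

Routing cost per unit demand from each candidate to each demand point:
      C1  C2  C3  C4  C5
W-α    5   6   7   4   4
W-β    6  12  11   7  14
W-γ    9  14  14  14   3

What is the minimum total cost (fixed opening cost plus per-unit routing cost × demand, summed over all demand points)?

388

Open {W-α, W-γ}; cheapest assignment that respects the capacities:
  W-α (cap 21, load 21): C1, C2, C3 — cost 10×5 + 9×6 + 2×7 = 118
  W-γ (cap 19, load 15): C4, C5 — cost 5×14 + 10×3 = 100
  Shipping 218, fixed 170 → total 388.
  Any other capacity-feasible assignment to {W-α, W-γ} ships for at least 218.
Compare {W-α, W-β, W-γ}: its best feasible assignment gives total 452.
Every other set of open sites that can feasibly serve all demand totals ≥ 452 even under its best assignment. Minimum: 388.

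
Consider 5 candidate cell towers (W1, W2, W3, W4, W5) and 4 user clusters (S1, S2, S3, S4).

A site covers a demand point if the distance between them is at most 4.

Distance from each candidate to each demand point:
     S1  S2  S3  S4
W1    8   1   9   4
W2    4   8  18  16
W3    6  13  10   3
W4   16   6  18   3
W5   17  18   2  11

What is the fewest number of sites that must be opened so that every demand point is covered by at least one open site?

3

Coverage sets (demand points within 4 of each site):
  W1: {S2, S4}
  W2: {S1}
  W3: {S4}
  W4: {S4}
  W5: {S3}
No 2 sites suffice: every size-2 union leaves at least one demand point uncovered.
But {W1, W2, W5} covers everything, so the minimum is 3.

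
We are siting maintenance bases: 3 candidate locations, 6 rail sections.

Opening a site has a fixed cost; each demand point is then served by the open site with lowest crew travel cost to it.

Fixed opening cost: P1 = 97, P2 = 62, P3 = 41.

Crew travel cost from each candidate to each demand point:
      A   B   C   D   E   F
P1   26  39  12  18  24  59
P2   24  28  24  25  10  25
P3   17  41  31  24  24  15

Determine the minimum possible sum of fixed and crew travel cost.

193

Open {P3}: assign each demand point to its cheapest open site.
  A→P3 17, B→P3 41, C→P3 31, D→P3 24, E→P3 24, F→P3 15
  crew travel cost 152, fixed 41 → total 193.
Compare {P2}: crew travel cost 136 + fixed 62 = 198.
Compare {P2, P3}: crew travel cost 118 + fixed 103 = 221.
Compare {P1, P3}: crew travel cost 125 + fixed 138 = 263.
All other subsets cost ≥ 198. Minimum total cost: 193.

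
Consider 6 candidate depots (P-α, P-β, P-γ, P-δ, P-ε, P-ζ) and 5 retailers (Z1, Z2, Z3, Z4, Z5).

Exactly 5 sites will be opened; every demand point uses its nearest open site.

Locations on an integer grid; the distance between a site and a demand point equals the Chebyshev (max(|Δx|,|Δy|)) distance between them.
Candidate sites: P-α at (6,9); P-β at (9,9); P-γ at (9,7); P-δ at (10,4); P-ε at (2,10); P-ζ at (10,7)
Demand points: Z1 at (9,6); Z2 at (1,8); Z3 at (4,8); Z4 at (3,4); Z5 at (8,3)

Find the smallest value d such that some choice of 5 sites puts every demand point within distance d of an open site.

5

Open {P-α, P-β, P-γ, P-δ, P-ε}.
  Farthest demand point is Z4 at distance 5 (to P-α); all others are ≤ 5.
With {P-α, P-β, P-γ, P-δ, P-ζ} the worst case is 5.
With {P-α, P-β, P-γ, P-ε, P-ζ} the worst case is 5.
No size-5 selection achieves below 5.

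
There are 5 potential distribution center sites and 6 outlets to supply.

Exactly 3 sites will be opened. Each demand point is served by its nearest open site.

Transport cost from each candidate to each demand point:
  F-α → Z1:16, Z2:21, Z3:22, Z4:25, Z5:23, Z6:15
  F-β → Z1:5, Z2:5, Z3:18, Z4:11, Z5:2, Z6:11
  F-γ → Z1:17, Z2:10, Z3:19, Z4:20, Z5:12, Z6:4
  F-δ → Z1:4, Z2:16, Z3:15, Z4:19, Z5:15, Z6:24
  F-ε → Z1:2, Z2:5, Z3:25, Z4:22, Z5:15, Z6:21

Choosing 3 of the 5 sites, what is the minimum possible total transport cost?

Open {F-β, F-γ, F-δ}.
  Z1→F-δ 4, Z2→F-β 5, Z3→F-δ 15, Z4→F-β 11, Z5→F-β 2, Z6→F-γ 4  ⇒ total 41.
Compare {F-β, F-γ, F-ε}: total 42.
Compare {F-α, F-β, F-γ}: total 45.
No size-3 selection does better; minimum is 41.

41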